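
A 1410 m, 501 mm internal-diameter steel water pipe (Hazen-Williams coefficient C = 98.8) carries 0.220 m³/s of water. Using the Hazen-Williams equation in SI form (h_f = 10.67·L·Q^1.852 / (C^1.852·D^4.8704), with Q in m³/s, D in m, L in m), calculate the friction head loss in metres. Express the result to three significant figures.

h_f = 10.67·1410·0.220^1.852 / (98.8^1.852·0.501^4.8704) = 5.335 m

h_f ≈ 5.34 m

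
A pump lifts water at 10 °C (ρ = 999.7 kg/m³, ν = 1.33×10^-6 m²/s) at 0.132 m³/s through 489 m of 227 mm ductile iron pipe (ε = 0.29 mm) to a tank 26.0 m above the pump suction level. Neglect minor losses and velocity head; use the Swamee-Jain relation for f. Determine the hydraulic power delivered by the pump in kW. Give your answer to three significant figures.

P_hyd ≈ 66.1 kW

V = 4Q/(πD²) = 3.262 m/s; Re = 5.57×10^5; ε/D = 0.00128; f = 0.02143
h_f = f(L/D)V²/2g = 25.03 m
Total head H = z + h_f = 26.0 + 25.03 = 51.03 m
P_hyd = ρgQH = 999.7·9.81·0.132·51.03 = 66.06 kW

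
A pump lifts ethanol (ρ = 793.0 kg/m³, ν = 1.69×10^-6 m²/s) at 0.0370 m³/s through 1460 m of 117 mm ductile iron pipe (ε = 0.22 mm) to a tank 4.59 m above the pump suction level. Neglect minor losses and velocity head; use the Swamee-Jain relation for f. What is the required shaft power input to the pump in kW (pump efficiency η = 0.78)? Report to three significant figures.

P_shaft ≈ 68.4 kW

V = 4Q/(πD²) = 3.441 m/s; Re = 2.38×10^5; ε/D = 0.00188; f = 0.02399
h_f = f(L/D)V²/2g = 180.7 m
Total head H = z + h_f = 4.59 + 180.7 = 185.3 m
P_hyd = ρgQH = 793.0·9.81·0.0370·185.3 = 53.33 kW
P_shaft = P_hyd/η = 53.33/0.78 = 68.38 kW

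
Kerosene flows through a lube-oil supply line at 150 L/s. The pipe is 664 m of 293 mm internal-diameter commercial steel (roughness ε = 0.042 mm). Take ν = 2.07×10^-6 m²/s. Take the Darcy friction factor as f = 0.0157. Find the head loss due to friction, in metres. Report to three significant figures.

h_f ≈ 8.97 m

V = 4Q/(πD²) = 4·0.150/(π·0.293²) = 2.225 m/s
h_f = f(L/D)V²/(2g) = 0.01570·(664/0.293)·2.225²/(2·9.81) = 8.975 m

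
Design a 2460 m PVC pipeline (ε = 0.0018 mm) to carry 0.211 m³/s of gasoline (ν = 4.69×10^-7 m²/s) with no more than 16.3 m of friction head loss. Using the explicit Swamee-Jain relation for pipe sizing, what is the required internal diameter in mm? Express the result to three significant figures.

Swamee-Jain (Type III): D = 0.66·[ε^1.25·(LQ²/(gh_f))^4.75 + ν·Q^9.4·(L/(gh_f))^5.2]^0.04
LQ²/(gh_f) = 0.6849; L/(gh_f) = 15.38
Term 1 = ε^1.25·(…)^4.75 = 1.09×10^-8; Term 2 = ν·Q^9.4·(…)^5.2 = 3.11×10^-7
D = 0.66·(1.09×10^-8 + 3.11×10^-7)^0.04 = 0.3629 m = 363 mm
Check: V = 2.04 m/s, Re = 1.58×10^6, f = 0.01093, h_f = 15.7 m ≈ 16.3 m ✓

D ≈ 363 mm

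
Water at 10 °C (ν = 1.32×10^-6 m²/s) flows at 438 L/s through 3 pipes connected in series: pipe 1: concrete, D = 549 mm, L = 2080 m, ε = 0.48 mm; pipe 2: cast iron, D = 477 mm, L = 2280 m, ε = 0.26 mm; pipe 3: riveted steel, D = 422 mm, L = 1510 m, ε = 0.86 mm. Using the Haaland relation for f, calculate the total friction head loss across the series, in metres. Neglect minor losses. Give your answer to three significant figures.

H ≈ 81.0 m

Pipe 1: V = 1.850 m/s, Re = 7.70×10^5, ε/D = 8.74×10^-4, f = 0.01943, h_1 = f(L/D)V²/2g = 12.84 m
Pipe 2: V = 2.451 m/s, Re = 8.86×10^5, ε/D = 5.45×10^-4, f = 0.01753, h_2 = f(L/D)V²/2g = 25.65 m
Pipe 3: V = 3.132 m/s, Re = 1.00×10^6, ε/D = 0.00204, f = 0.02375, h_3 = f(L/D)V²/2g = 42.47 m
Series → Q common, losses add: H = Σh = 80.96 m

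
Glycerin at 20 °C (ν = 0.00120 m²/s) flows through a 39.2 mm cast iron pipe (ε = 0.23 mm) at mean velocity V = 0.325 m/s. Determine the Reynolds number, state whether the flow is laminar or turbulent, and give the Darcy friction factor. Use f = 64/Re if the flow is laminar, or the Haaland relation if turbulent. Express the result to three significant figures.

Re ≈ 10.6; laminar; f = 64/Re ≈ 6.03

Re = VD/ν = 0.3250·0.0392/0.00120 = 10.6
Re < 2300 → laminar → f = 64/Re = 6.028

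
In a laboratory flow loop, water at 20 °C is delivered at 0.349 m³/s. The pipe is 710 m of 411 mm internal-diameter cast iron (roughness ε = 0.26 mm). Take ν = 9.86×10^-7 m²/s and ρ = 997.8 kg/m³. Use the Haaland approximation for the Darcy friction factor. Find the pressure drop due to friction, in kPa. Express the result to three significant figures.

V = 4Q/(πD²) = 4·0.349/(π·0.411²) = 2.631 m/s
Re = VD/ν = 2.631·0.411/9.86×10^-7 = 1.10×10^6 → turbulent
ε/D = 0.26/411 = 6.33×10^-4
Haaland: f = 0.01799
h_f = f(L/D)V²/(2g) = 0.01799·(710/0.411)·2.631²/(2·9.81) = 10.96 m
Δp = ρg·h_f = 997.8·9.81·10.96 = 107.3 kPa

Δp ≈ 107 kPa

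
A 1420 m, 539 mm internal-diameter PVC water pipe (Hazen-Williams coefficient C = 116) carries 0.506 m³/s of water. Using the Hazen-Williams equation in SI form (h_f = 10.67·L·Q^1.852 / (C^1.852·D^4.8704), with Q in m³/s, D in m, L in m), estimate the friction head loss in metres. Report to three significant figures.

h_f ≈ 13.1 m

h_f = 10.67·1420·0.506^1.852 / (116^1.852·0.539^4.8704) = 13.07 m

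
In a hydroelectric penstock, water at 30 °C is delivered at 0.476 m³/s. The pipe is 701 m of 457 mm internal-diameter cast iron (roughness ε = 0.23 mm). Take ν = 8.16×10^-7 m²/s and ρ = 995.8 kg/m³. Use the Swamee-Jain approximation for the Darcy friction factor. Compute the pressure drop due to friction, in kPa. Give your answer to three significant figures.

V = 4Q/(πD²) = 4·0.476/(π·0.457²) = 2.902 m/s
Re = VD/ν = 2.902·0.457/8.16×10^-7 = 1.63×10^6 → turbulent
ε/D = 0.23/457 = 5.03×10^-4
Swamee-Jain: f = 0.01712
h_f = f(L/D)V²/(2g) = 0.01712·(701/0.457)·2.902²/(2·9.81) = 11.27 m
Δp = ρg·h_f = 995.8·9.81·11.27 = 110.1 kPa

Δp ≈ 110 kPa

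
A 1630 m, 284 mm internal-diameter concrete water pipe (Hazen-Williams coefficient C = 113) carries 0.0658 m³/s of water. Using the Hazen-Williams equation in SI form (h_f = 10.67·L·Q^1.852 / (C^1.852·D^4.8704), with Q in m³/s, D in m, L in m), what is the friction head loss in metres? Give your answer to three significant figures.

h_f ≈ 8.17 m

h_f = 10.67·1630·0.0658^1.852 / (113^1.852·0.284^4.8704) = 8.165 m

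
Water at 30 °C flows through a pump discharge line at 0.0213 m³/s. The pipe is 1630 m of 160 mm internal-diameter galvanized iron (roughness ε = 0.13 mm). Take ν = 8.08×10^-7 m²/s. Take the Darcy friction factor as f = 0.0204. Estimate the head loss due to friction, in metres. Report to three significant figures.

h_f ≈ 11.9 m

V = 4Q/(πD²) = 4·0.0213/(π·0.160²) = 1.059 m/s
h_f = f(L/D)V²/(2g) = 0.02040·(1630/0.160)·1.059²/(2·9.81) = 11.89 m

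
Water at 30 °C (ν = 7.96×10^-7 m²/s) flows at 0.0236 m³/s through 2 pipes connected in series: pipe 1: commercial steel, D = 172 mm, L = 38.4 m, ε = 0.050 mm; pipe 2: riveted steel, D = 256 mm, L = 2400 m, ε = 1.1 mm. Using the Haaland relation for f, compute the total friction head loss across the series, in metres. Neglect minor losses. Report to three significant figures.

H ≈ 3.19 m

Pipe 1: V = 1.016 m/s, Re = 2.19×10^5, ε/D = 2.91×10^-4, f = 0.01727, h_1 = f(L/D)V²/2g = 0.2027 m
Pipe 2: V = 0.4585 m/s, Re = 1.47×10^5, ε/D = 0.00430, f = 0.02972, h_2 = f(L/D)V²/2g = 2.985 m
Series → Q common, losses add: H = Σh = 3.188 m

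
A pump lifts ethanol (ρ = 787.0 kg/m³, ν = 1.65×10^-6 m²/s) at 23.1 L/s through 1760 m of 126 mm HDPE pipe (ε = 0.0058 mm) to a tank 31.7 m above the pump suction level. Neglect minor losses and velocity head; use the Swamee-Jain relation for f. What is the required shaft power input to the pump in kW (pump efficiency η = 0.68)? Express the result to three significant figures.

P_shaft ≈ 19.2 kW

V = 4Q/(πD²) = 1.853 m/s; Re = 1.41×10^5; ε/D = 4.60×10^-5; f = 0.01697
h_f = f(L/D)V²/2g = 41.47 m
Total head H = z + h_f = 31.7 + 41.47 = 73.17 m
P_hyd = ρgQH = 787.0·9.81·0.0231·73.17 = 13.05 kW
P_shaft = P_hyd/η = 13.05/0.68 = 19.19 kW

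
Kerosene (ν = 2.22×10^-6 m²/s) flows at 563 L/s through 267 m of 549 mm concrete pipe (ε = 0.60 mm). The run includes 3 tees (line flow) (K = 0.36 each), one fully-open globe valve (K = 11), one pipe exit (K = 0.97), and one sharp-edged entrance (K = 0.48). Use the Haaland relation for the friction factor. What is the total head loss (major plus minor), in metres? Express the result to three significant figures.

V = 4Q/(πD²) = 2.378 m/s; V²/2g = 0.2883 m
Re = 5.88×10^5, ε/D = 0.00109 → f = 0.02053 (Haaland)
Major: h_f = f(L/D)·V²/2g = 0.02053·486.3·0.2883 = 2.878 m
Minor: ΣK = 13.5; h_m = ΣK·V²/2g = 3.901 m
Total H_L = 2.878 + 3.901 = 6.779 m

H_L ≈ 6.78 m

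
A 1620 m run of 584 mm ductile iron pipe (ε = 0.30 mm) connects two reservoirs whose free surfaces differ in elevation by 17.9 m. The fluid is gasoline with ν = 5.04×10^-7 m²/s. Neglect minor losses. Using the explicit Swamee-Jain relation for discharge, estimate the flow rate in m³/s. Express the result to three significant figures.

Q ≈ 0.732 m³/s

Swamee-Jain (Type II): Q = -0.965·√(gD⁵h_f/L)·ln[ε/(3.7D) + √(3.17ν²L/(gD³h_f))]
√(gD⁵h_f/L) = √(9.81·0.584⁵·17.9/1620) = 0.08581
ε/(3.7D) = 1.39×10^-4; √(3.17ν²L/(gD³h_f)) = 6.11×10^-6
Q = -0.965·0.08581·ln(1.449×10^-4) = 0.7319 m³/s
Check: V = 2.73 m/s, Re = 3.17×10^6, f = 0.01702, h_f = 18.0 m ≈ 17.9 m ✓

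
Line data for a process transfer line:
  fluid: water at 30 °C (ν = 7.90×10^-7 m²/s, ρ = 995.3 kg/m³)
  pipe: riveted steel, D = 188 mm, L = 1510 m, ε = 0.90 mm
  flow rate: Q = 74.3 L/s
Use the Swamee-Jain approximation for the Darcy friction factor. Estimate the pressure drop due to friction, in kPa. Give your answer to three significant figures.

V = 4Q/(πD²) = 4·0.0743/(π·0.188²) = 2.677 m/s
Re = VD/ν = 2.677·0.188/7.90×10^-7 = 6.37×10^5 → turbulent
ε/D = 0.90/188 = 0.00479
Swamee-Jain: f = 0.03021
h_f = f(L/D)V²/(2g) = 0.03021·(1510/0.188)·2.677²/(2·9.81) = 88.60 m
Δp = ρg·h_f = 995.3·9.81·88.60 = 865.1 kPa

Δp ≈ 865 kPa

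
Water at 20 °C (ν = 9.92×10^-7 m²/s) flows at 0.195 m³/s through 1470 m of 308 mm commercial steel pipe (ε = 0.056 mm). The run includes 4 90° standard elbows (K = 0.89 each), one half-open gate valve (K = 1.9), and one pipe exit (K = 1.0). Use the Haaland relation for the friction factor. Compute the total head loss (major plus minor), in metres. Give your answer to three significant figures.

H_L ≈ 26.5 m

V = 4Q/(πD²) = 2.617 m/s; V²/2g = 0.3491 m
Re = 8.13×10^5, ε/D = 1.82×10^-4 → f = 0.01457 (Haaland)
Major: h_f = f(L/D)·V²/2g = 0.01457·4773·0.3491 = 24.28 m
Minor: ΣK = 6.46; h_m = ΣK·V²/2g = 2.255 m
Total H_L = 24.28 + 2.255 = 26.54 m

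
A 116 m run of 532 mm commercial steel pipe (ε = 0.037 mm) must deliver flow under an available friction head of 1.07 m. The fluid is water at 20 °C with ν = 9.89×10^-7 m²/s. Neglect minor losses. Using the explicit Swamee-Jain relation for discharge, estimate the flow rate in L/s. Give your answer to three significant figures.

Swamee-Jain (Type II): Q = -0.965·√(gD⁵h_f/L)·ln[ε/(3.7D) + √(3.17ν²L/(gD³h_f))]
√(gD⁵h_f/L) = √(9.81·0.532⁵·1.07/116) = 0.06210
ε/(3.7D) = 1.88×10^-5; √(3.17ν²L/(gD³h_f)) = 1.51×10^-5
Q = -0.965·0.06210·ln(3.388×10^-5) = 0.6168 m³/s
Check: V = 2.77 m/s, Re = 1.49×10^6, f = 0.01257, h_f = 1.08 m ≈ 1.07 m ✓

Q ≈ 617 L/s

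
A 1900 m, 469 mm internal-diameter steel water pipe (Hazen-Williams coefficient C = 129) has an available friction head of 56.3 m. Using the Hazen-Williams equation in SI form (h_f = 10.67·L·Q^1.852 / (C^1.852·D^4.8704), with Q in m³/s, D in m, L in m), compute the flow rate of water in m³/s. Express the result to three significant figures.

Rearranging: Q = [h_f·C^1.852·D^4.8704 / (10.67·L)]^(1/1.852)
Q = [56.3·129^1.852·0.469^4.8704 / (10.67·1900)]^0.540 = 0.7336 m³/s

Q ≈ 0.734 m³/s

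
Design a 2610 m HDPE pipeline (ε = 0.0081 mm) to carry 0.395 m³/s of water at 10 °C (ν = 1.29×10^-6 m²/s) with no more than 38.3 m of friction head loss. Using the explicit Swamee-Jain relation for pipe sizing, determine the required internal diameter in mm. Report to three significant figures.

Swamee-Jain (Type III): D = 0.66·[ε^1.25·(LQ²/(gh_f))^4.75 + ν·Q^9.4·(L/(gh_f))^5.2]^0.04
LQ²/(gh_f) = 1.084; L/(gh_f) = 6.947
Term 1 = ε^1.25·(…)^4.75 = 6.33×10^-7; Term 2 = ν·Q^9.4·(…)^5.2 = 4.96×10^-6
D = 0.66·(6.33×10^-7 + 4.96×10^-6)^0.04 = 0.4069 m = 407 mm
Check: V = 3.04 m/s, Re = 9.58×10^5, f = 0.01215, h_f = 36.7 m ≈ 38.3 m ✓

D ≈ 407 mm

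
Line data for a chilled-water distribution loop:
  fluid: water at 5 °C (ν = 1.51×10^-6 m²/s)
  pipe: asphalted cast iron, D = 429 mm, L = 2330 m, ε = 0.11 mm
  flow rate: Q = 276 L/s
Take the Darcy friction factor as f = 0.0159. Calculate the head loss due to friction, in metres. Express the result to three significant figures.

V = 4Q/(πD²) = 4·0.276/(π·0.429²) = 1.909 m/s
h_f = f(L/D)V²/(2g) = 0.01590·(2330/0.429)·1.909²/(2·9.81) = 16.05 m

h_f ≈ 16.0 m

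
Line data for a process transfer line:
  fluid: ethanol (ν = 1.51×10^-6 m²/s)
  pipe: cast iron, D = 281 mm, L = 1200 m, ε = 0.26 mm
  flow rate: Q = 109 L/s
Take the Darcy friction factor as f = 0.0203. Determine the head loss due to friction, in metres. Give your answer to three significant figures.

V = 4Q/(πD²) = 4·0.109/(π·0.281²) = 1.758 m/s
h_f = f(L/D)V²/(2g) = 0.02030·(1200/0.281)·1.758²/(2·9.81) = 13.65 m

h_f ≈ 13.6 m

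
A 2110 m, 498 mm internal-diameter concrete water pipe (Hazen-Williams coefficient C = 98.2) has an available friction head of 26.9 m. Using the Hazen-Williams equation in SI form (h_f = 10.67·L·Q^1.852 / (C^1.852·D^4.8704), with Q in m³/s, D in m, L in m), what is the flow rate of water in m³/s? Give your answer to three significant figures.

Rearranging: Q = [h_f·C^1.852·D^4.8704 / (10.67·L)]^(1/1.852)
Q = [26.9·98.2^1.852·0.498^4.8704 / (10.67·2110)]^0.540 = 0.4147 m³/s

Q ≈ 0.415 m³/s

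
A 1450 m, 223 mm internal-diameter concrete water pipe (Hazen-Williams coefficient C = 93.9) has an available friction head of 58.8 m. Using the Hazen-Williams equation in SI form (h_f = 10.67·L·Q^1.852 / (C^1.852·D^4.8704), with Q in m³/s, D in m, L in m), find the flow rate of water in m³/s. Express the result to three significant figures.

Rearranging: Q = [h_f·C^1.852·D^4.8704 / (10.67·L)]^(1/1.852)
Q = [58.8·93.9^1.852·0.223^4.8704 / (10.67·1450)]^0.540 = 0.08955 m³/s

Q ≈ 0.0895 m³/s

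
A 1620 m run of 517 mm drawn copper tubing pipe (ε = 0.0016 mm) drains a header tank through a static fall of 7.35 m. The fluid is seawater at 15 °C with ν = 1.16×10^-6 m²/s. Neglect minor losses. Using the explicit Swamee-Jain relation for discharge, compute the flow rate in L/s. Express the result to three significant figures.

Q ≈ 411 L/s

Swamee-Jain (Type II): Q = -0.965·√(gD⁵h_f/L)·ln[ε/(3.7D) + √(3.17ν²L/(gD³h_f))]
√(gD⁵h_f/L) = √(9.81·0.517⁵·7.35/1620) = 0.04055
ε/(3.7D) = 8.36×10^-7; √(3.17ν²L/(gD³h_f)) = 2.63×10^-5
Q = -0.965·0.04055·ln(2.717×10^-5) = 0.4114 m³/s
Check: V = 1.96 m/s, Re = 8.73×10^5, f = 0.01195, h_f = 7.33 m ≈ 7.35 m ✓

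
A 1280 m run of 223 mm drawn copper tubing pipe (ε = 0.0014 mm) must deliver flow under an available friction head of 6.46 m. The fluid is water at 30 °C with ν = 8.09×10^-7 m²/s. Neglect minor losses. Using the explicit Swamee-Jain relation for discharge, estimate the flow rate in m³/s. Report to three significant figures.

Swamee-Jain (Type II): Q = -0.965·√(gD⁵h_f/L)·ln[ε/(3.7D) + √(3.17ν²L/(gD³h_f))]
√(gD⁵h_f/L) = √(9.81·0.223⁵·6.46/1280) = 0.005225
ε/(3.7D) = 1.70×10^-6; √(3.17ν²L/(gD³h_f)) = 6.15×10^-5
Q = -0.965·0.005225·ln(6.317×10^-5) = 0.04876 m³/s
Check: V = 1.25 m/s, Re = 3.44×10^5, f = 0.01409, h_f = 6.43 m ≈ 6.46 m ✓

Q ≈ 0.0488 m³/s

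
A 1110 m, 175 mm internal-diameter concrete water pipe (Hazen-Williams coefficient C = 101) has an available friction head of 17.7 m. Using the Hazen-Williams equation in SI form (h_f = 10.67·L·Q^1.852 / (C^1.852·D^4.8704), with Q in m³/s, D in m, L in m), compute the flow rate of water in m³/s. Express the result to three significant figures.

Q ≈ 0.0308 m³/s

Rearranging: Q = [h_f·C^1.852·D^4.8704 / (10.67·L)]^(1/1.852)
Q = [17.7·101^1.852·0.175^4.8704 / (10.67·1110)]^0.540 = 0.03076 m³/s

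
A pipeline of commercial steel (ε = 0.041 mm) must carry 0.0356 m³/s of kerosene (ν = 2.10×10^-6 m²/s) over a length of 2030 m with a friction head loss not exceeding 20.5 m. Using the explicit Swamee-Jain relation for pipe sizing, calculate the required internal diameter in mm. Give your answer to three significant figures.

D ≈ 183 mm

Swamee-Jain (Type III): D = 0.66·[ε^1.25·(LQ²/(gh_f))^4.75 + ν·Q^9.4·(L/(gh_f))^5.2]^0.04
LQ²/(gh_f) = 0.01279; L/(gh_f) = 10.09
Term 1 = ε^1.25·(…)^4.75 = 3.34×10^-15; Term 2 = ν·Q^9.4·(…)^5.2 = 8.45×10^-15
D = 0.66·(3.34×10^-15 + 8.45×10^-15)^0.04 = 0.1830 m = 183 mm
Check: V = 1.35 m/s, Re = 1.18×10^5, f = 0.01863, h_f = 19.3 m ≈ 20.5 m ✓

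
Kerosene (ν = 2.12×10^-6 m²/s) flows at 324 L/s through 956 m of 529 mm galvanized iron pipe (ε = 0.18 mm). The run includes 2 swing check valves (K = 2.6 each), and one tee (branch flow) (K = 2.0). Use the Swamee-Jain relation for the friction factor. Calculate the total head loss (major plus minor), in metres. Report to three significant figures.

V = 4Q/(πD²) = 1.474 m/s; V²/2g = 0.1108 m
Re = 3.68×10^5, ε/D = 3.40×10^-4 → f = 0.01705 (Swamee-Jain)
Major: h_f = f(L/D)·V²/2g = 0.01705·1807·0.1108 = 3.413 m
Minor: ΣK = 7.20; h_m = ΣK·V²/2g = 0.7975 m
Total H_L = 3.413 + 0.7975 = 4.210 m

H_L ≈ 4.21 m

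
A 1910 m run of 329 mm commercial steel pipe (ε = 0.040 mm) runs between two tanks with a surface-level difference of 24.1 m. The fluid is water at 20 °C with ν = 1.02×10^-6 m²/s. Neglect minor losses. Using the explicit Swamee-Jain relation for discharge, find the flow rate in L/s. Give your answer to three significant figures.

Swamee-Jain (Type II): Q = -0.965·√(gD⁵h_f/L)·ln[ε/(3.7D) + √(3.17ν²L/(gD³h_f))]
√(gD⁵h_f/L) = √(9.81·0.329⁵·24.1/1910) = 0.02184
ε/(3.7D) = 3.29×10^-5; √(3.17ν²L/(gD³h_f)) = 2.74×10^-5
Q = -0.965·0.02184·ln(6.021×10^-5) = 0.2048 m³/s
Check: V = 2.41 m/s, Re = 7.77×10^5, f = 0.01410, h_f = 24.2 m ≈ 24.1 m ✓

Q ≈ 205 L/s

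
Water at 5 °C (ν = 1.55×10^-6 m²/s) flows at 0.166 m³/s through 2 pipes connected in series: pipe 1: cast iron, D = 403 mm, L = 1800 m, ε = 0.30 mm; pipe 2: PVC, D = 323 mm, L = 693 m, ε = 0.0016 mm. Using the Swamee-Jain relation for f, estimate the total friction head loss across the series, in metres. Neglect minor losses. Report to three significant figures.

H ≈ 13.6 m

Pipe 1: V = 1.301 m/s, Re = 3.38×10^5, ε/D = 7.44×10^-4, f = 0.01948, h_1 = f(L/D)V²/2g = 7.512 m
Pipe 2: V = 2.026 m/s, Re = 4.22×10^5, ε/D = 4.95×10^-6, f = 0.01357, h_2 = f(L/D)V²/2g = 6.090 m
Series → Q common, losses add: H = Σh = 13.60 m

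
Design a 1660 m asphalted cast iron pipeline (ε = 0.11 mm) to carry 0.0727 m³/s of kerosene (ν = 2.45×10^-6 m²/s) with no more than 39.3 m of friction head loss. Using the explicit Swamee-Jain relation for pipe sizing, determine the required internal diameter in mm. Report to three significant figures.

Swamee-Jain (Type III): D = 0.66·[ε^1.25·(LQ²/(gh_f))^4.75 + ν·Q^9.4·(L/(gh_f))^5.2]^0.04
LQ²/(gh_f) = 0.02276; L/(gh_f) = 4.306
Term 1 = ε^1.25·(…)^4.75 = 1.77×10^-13; Term 2 = ν·Q^9.4·(…)^5.2 = 9.65×10^-14
D = 0.66·(1.77×10^-13 + 9.65×10^-14)^0.04 = 0.2075 m = 208 mm
Check: V = 2.15 m/s, Re = 1.82×10^5, f = 0.01925, h_f = 36.3 m ≈ 39.3 m ✓

D ≈ 208 mm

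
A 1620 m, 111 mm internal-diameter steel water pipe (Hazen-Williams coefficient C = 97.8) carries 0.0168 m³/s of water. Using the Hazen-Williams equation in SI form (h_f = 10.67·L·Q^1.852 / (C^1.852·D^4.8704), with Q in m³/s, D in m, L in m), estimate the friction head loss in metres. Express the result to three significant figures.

h_f ≈ 82.1 m

h_f = 10.67·1620·0.0168^1.852 / (97.8^1.852·0.111^4.8704) = 82.13 m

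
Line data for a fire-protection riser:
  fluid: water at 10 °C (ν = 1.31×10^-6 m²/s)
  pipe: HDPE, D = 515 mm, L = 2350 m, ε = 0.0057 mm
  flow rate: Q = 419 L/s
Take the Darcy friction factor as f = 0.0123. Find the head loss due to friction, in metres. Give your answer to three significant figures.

V = 4Q/(πD²) = 4·0.419/(π·0.515²) = 2.011 m/s
h_f = f(L/D)V²/(2g) = 0.01230·(2350/0.515)·2.011²/(2·9.81) = 11.57 m

h_f ≈ 11.6 m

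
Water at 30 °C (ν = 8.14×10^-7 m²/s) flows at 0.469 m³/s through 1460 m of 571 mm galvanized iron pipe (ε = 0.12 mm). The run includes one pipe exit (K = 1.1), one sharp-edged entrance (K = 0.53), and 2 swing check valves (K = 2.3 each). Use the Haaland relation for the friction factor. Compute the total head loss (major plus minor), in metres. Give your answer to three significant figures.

V = 4Q/(πD²) = 1.832 m/s; V²/2g = 0.1710 m
Re = 1.28×10^6, ε/D = 2.10×10^-4 → f = 0.01455 (Haaland)
Major: h_f = f(L/D)·V²/2g = 0.01455·2557·0.1710 = 6.359 m
Minor: ΣK = 6.23; h_m = ΣK·V²/2g = 1.065 m
Total H_L = 6.359 + 1.065 = 7.424 m

H_L ≈ 7.42 m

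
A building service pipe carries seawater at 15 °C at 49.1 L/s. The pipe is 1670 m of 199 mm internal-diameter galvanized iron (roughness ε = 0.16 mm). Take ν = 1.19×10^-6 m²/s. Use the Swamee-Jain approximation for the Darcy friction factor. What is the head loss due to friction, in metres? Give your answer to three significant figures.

h_f ≈ 21.3 m

V = 4Q/(πD²) = 4·0.0491/(π·0.199²) = 1.579 m/s
Re = VD/ν = 1.579·0.199/1.19×10^-6 = 2.64×10^5 → turbulent
ε/D = 0.16/199 = 8.04×10^-4
Swamee-Jain: f = 0.02003
h_f = f(L/D)V²/(2g) = 0.02003·(1670/0.199)·1.579²/(2·9.81) = 21.35 m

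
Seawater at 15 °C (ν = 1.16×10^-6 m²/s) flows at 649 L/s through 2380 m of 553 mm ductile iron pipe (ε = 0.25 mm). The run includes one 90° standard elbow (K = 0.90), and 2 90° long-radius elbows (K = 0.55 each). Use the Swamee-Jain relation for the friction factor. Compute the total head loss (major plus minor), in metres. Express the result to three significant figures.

H_L ≈ 27.7 m

V = 4Q/(πD²) = 2.702 m/s; V²/2g = 0.3721 m
Re = 1.29×10^6, ε/D = 4.52×10^-4 → f = 0.01684 (Swamee-Jain)
Major: h_f = f(L/D)·V²/2g = 0.01684·4304·0.3721 = 26.98 m
Minor: ΣK = 2.00; h_m = ΣK·V²/2g = 0.7443 m
Total H_L = 26.98 + 0.7443 = 27.72 m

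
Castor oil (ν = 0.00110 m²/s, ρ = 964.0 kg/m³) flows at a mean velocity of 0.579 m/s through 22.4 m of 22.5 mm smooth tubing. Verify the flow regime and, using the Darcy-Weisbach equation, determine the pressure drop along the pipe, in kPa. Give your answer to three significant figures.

Re = VD/ν = 0.579·0.02250/0.00110 = 11.8 → laminar (Re < 2300)
f = 64/Re = 5.404
h_f = f(L/D)V²/(2g) = 5.404·(22.4/0.02250)·0.579²/(2·9.81) = 91.93 m
Δp = ρg·h_f = 964.0·9.81·91.93 = 869.3 kPa

Δp ≈ 869 kPa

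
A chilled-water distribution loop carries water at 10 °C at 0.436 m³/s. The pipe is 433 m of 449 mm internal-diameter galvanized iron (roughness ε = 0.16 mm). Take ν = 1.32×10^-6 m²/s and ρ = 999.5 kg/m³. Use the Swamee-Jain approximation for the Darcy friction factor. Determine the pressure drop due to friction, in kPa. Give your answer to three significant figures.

V = 4Q/(πD²) = 4·0.436/(π·0.449²) = 2.754 m/s
Re = VD/ν = 2.754·0.449/1.32×10^-6 = 9.37×10^5 → turbulent
ε/D = 0.16/449 = 3.56×10^-4
Swamee-Jain: f = 0.01628
h_f = f(L/D)V²/(2g) = 0.01628·(433/0.449)·2.754²/(2·9.81) = 6.067 m
Δp = ρg·h_f = 999.5·9.81·6.067 = 59.49 kPa

Δp ≈ 59.5 kPa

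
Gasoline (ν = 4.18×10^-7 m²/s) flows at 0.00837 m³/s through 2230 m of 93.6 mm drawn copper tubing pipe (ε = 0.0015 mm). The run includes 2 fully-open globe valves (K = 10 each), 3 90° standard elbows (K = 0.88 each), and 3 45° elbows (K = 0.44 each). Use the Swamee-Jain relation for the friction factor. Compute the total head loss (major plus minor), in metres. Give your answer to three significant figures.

H_L ≈ 28.4 m

V = 4Q/(πD²) = 1.216 m/s; V²/2g = 0.07542 m
Re = 2.72×10^5, ε/D = 1.60×10^-5 → f = 0.01481 (Swamee-Jain)
Major: h_f = f(L/D)·V²/2g = 0.01481·23825·0.07542 = 26.62 m
Minor: ΣK = 24.0; h_m = ΣK·V²/2g = 1.807 m
Total H_L = 26.62 + 1.807 = 28.43 m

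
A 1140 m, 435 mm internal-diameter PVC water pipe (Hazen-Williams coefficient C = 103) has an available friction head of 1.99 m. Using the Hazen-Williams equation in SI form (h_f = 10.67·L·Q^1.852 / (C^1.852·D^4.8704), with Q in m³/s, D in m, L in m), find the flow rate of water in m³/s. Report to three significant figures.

Rearranging: Q = [h_f·C^1.852·D^4.8704 / (10.67·L)]^(1/1.852)
Q = [1.99·103^1.852·0.435^4.8704 / (10.67·1140)]^0.540 = 0.1042 m³/s

Q ≈ 0.104 m³/s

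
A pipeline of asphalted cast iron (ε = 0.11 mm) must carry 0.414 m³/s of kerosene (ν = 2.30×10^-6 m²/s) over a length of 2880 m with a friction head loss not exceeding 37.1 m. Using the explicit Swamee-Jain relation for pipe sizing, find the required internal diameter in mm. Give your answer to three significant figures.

D ≈ 451 mm

Swamee-Jain (Type III): D = 0.66·[ε^1.25·(LQ²/(gh_f))^4.75 + ν·Q^9.4·(L/(gh_f))^5.2]^0.04
LQ²/(gh_f) = 1.356; L/(gh_f) = 7.913
Term 1 = ε^1.25·(…)^4.75 = 4.79×10^-5; Term 2 = ν·Q^9.4·(…)^5.2 = 2.71×10^-5
D = 0.66·(4.79×10^-5 + 2.71×10^-5)^0.04 = 0.4514 m = 451 mm
Check: V = 2.59 m/s, Re = 5.08×10^5, f = 0.01589, h_f = 34.6 m ≈ 37.1 m ✓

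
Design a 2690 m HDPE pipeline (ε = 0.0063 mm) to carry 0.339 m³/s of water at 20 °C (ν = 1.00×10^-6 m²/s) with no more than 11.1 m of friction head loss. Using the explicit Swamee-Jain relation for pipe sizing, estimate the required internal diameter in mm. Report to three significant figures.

D ≈ 494 mm

Swamee-Jain (Type III): D = 0.66·[ε^1.25·(LQ²/(gh_f))^4.75 + ν·Q^9.4·(L/(gh_f))^5.2]^0.04
LQ²/(gh_f) = 2.839; L/(gh_f) = 24.70
Term 1 = ε^1.25·(…)^4.75 = 4.48×10^-5; Term 2 = ν·Q^9.4·(…)^5.2 = 6.70×10^-4
D = 0.66·(4.48×10^-5 + 6.70×10^-4)^0.04 = 0.4940 m = 494 mm
Check: V = 1.77 m/s, Re = 8.74×10^5, f = 0.01216, h_f = 10.6 m ≈ 11.1 m ✓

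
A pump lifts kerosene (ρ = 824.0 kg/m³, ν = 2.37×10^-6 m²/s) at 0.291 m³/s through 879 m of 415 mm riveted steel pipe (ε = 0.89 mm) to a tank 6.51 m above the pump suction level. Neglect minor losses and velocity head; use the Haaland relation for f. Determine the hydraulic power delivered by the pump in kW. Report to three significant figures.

P_hyd ≈ 43.9 kW

V = 4Q/(πD²) = 2.151 m/s; Re = 3.77×10^5; ε/D = 0.00214; f = 0.02431
h_f = f(L/D)V²/2g = 12.15 m
Total head H = z + h_f = 6.51 + 12.15 = 18.66 m
P_hyd = ρgQH = 824.0·9.81·0.291·18.66 = 43.89 kW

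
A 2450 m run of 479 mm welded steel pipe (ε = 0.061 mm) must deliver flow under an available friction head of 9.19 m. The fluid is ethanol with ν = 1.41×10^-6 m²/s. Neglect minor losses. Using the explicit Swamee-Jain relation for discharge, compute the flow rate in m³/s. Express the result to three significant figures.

Q ≈ 0.280 m³/s

Swamee-Jain (Type II): Q = -0.965·√(gD⁵h_f/L)·ln[ε/(3.7D) + √(3.17ν²L/(gD³h_f))]
√(gD⁵h_f/L) = √(9.81·0.479⁵·9.19/2450) = 0.03046
ε/(3.7D) = 3.44×10^-5; √(3.17ν²L/(gD³h_f)) = 3.95×10^-5
Q = -0.965·0.03046·ln(7.389×10^-5) = 0.2796 m³/s
Check: V = 1.55 m/s, Re = 5.27×10^5, f = 0.01470, h_f = 9.23 m ≈ 9.19 m ✓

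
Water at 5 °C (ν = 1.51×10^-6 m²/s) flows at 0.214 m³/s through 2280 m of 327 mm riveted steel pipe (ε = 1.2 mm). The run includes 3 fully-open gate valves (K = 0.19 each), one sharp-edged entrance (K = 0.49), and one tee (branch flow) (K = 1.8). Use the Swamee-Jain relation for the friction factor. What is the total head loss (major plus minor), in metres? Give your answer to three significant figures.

V = 4Q/(πD²) = 2.548 m/s; V²/2g = 0.3309 m
Re = 5.52×10^5, ε/D = 0.00367 → f = 0.02802 (Swamee-Jain)
Major: h_f = f(L/D)·V²/2g = 0.02802·6972·0.3309 = 64.67 m
Minor: ΣK = 2.86; h_m = ΣK·V²/2g = 0.9465 m
Total H_L = 64.67 + 0.9465 = 65.61 m

H_L ≈ 65.6 m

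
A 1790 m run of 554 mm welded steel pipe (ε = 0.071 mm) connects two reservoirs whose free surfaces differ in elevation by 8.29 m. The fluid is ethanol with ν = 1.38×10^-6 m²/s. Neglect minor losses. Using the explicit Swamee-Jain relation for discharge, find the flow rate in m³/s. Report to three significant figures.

Q ≈ 0.455 m³/s

Swamee-Jain (Type II): Q = -0.965·√(gD⁵h_f/L)·ln[ε/(3.7D) + √(3.17ν²L/(gD³h_f))]
√(gD⁵h_f/L) = √(9.81·0.554⁵·8.29/1790) = 0.04869
ε/(3.7D) = 3.46×10^-5; √(3.17ν²L/(gD³h_f)) = 2.80×10^-5
Q = -0.965·0.04869·ln(6.259×10^-5) = 0.4548 m³/s
Check: V = 1.89 m/s, Re = 7.57×10^5, f = 0.01421, h_f = 8.33 m ≈ 8.29 m ✓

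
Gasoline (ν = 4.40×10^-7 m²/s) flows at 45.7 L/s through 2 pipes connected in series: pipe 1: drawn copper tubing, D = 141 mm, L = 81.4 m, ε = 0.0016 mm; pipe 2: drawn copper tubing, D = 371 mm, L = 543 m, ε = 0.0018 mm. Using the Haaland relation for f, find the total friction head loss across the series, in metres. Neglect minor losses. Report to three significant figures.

Pipe 1: V = 2.927 m/s, Re = 9.38×10^5, ε/D = 1.13×10^-5, f = 0.01191, h_1 = f(L/D)V²/2g = 3.002 m
Pipe 2: V = 0.4227 m/s, Re = 3.56×10^5, ε/D = 4.85×10^-6, f = 0.01393, h_2 = f(L/D)V²/2g = 0.1858 m
Series → Q common, losses add: H = Σh = 3.188 m

H ≈ 3.19 m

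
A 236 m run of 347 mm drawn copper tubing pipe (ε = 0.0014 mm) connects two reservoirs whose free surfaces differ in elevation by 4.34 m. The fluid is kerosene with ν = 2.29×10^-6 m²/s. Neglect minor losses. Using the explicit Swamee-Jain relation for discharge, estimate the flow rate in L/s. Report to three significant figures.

Swamee-Jain (Type II): Q = -0.965·√(gD⁵h_f/L)·ln[ε/(3.7D) + √(3.17ν²L/(gD³h_f))]
√(gD⁵h_f/L) = √(9.81·0.347⁵·4.34/236) = 0.03013
ε/(3.7D) = 1.09×10^-6; √(3.17ν²L/(gD³h_f)) = 4.70×10^-5
Q = -0.965·0.03013·ln(4.805×10^-5) = 0.2891 m³/s
Check: V = 3.06 m/s, Re = 4.63×10^5, f = 0.01333, h_f = 4.32 m ≈ 4.34 m ✓

Q ≈ 289 L/s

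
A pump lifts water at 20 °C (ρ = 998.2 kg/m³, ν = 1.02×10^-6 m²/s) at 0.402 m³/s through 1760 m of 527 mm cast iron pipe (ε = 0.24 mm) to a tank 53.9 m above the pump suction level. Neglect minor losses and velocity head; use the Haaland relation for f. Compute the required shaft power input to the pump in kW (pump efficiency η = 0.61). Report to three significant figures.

V = 4Q/(πD²) = 1.843 m/s; Re = 9.52×10^5; ε/D = 4.55×10^-4; f = 0.01688
h_f = f(L/D)V²/2g = 9.759 m
Total head H = z + h_f = 53.9 + 9.759 = 63.66 m
P_hyd = ρgQH = 998.2·9.81·0.402·63.66 = 250.6 kW
P_shaft = P_hyd/η = 250.6/0.61 = 410.8 kW

P_shaft ≈ 411 kW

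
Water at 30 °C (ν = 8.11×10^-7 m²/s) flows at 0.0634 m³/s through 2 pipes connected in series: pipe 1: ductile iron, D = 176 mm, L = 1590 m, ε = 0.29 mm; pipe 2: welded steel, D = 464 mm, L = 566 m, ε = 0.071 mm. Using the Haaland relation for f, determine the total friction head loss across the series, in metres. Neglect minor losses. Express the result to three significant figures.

Pipe 1: V = 2.606 m/s, Re = 5.66×10^5, ε/D = 0.00165, f = 0.02263, h_1 = f(L/D)V²/2g = 70.77 m
Pipe 2: V = 0.3749 m/s, Re = 2.15×10^5, ε/D = 1.53×10^-4, f = 0.01639, h_2 = f(L/D)V²/2g = 0.1433 m
Series → Q common, losses add: H = Σh = 70.91 m

H ≈ 70.9 m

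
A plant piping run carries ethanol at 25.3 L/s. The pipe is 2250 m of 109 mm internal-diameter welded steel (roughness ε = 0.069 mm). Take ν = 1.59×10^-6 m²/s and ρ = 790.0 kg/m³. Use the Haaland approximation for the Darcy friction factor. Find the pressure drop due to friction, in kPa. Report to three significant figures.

V = 4Q/(πD²) = 4·0.0253/(π·0.109²) = 2.711 m/s
Re = VD/ν = 2.711·0.109/1.59×10^-6 = 1.86×10^5 → turbulent
ε/D = 0.069/109 = 6.33×10^-4
Haaland: f = 0.01942
h_f = f(L/D)V²/(2g) = 0.01942·(2250/0.109)·2.711²/(2·9.81) = 150.2 m
Δp = ρg·h_f = 790.0·9.81·150.2 = 1164 kPa

Δp ≈ 1160 kPa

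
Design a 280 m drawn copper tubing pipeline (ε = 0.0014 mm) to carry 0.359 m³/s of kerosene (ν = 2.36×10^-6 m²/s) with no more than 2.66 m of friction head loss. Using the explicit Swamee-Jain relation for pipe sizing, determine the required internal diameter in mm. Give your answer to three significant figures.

Swamee-Jain (Type III): D = 0.66·[ε^1.25·(LQ²/(gh_f))^4.75 + ν·Q^9.4·(L/(gh_f))^5.2]^0.04
LQ²/(gh_f) = 1.383; L/(gh_f) = 10.73
Term 1 = ε^1.25·(…)^4.75 = 2.25×10^-7; Term 2 = ν·Q^9.4·(…)^5.2 = 3.55×10^-5
D = 0.66·(2.25×10^-7 + 3.55×10^-5)^0.04 = 0.4382 m = 438 mm
Check: V = 2.38 m/s, Re = 4.42×10^5, f = 0.01343, h_f = 2.48 m ≈ 2.66 m ✓

D ≈ 438 mm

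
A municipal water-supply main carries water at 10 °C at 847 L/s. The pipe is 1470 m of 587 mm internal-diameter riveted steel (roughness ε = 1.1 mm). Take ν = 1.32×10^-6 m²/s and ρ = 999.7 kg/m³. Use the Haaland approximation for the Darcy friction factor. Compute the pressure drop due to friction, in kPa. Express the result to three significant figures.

Δp ≈ 284 kPa

V = 4Q/(πD²) = 4·0.847/(π·0.587²) = 3.130 m/s
Re = VD/ν = 3.130·0.587/1.32×10^-6 = 1.39×10^6 → turbulent
ε/D = 1.1/587 = 0.00187
Haaland: f = 0.02319
h_f = f(L/D)V²/(2g) = 0.02319·(1470/0.587)·3.130²/(2·9.81) = 28.99 m
Δp = ρg·h_f = 999.7·9.81·28.99 = 284.3 kPa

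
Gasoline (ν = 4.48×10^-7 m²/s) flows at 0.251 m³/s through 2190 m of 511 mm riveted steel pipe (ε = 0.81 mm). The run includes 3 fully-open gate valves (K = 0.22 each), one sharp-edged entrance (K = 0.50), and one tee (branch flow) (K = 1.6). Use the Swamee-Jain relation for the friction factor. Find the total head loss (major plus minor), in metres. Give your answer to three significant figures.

H_L ≈ 7.49 m

V = 4Q/(πD²) = 1.224 m/s; V²/2g = 0.07635 m
Re = 1.40×10^6, ε/D = 0.00159 → f = 0.02226 (Swamee-Jain)
Major: h_f = f(L/D)·V²/2g = 0.02226·4286·0.07635 = 7.283 m
Minor: ΣK = 2.76; h_m = ΣK·V²/2g = 0.2107 m
Total H_L = 7.283 + 0.2107 = 7.494 m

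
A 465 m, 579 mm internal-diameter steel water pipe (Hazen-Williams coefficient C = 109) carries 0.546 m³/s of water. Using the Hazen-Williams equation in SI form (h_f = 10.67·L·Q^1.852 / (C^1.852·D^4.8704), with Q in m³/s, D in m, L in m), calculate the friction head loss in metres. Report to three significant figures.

h_f = 10.67·465·0.546^1.852 / (109^1.852·0.579^4.8704) = 3.903 m

h_f ≈ 3.90 m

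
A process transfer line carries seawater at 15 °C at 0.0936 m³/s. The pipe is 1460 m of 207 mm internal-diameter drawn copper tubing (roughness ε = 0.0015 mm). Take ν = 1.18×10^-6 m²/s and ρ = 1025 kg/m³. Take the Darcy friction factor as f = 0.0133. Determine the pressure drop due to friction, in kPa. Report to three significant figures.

Δp ≈ 372 kPa

V = 4Q/(πD²) = 4·0.0936/(π·0.207²) = 2.781 m/s
h_f = f(L/D)V²/(2g) = 0.01330·(1460/0.207)·2.781²/(2·9.81) = 36.99 m
Δp = ρg·h_f = 1025·9.81·36.99 = 371.9 kPa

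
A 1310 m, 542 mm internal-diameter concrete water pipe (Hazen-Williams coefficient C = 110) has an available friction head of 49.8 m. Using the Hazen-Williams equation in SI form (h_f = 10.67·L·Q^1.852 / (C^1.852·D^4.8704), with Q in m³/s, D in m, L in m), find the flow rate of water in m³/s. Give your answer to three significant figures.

Rearranging: Q = [h_f·C^1.852·D^4.8704 / (10.67·L)]^(1/1.852)
Q = [49.8·110^1.852·0.542^4.8704 / (10.67·1310)]^0.540 = 1.047 m³/s

Q ≈ 1.05 m³/s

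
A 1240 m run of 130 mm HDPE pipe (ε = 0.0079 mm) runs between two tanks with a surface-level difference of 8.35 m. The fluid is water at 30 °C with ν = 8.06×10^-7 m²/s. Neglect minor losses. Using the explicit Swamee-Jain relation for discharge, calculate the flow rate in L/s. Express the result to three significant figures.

Swamee-Jain (Type II): Q = -0.965·√(gD⁵h_f/L)·ln[ε/(3.7D) + √(3.17ν²L/(gD³h_f))]
√(gD⁵h_f/L) = √(9.81·0.130⁵·8.35/1240) = 0.001566
ε/(3.7D) = 1.64×10^-5; √(3.17ν²L/(gD³h_f)) = 1.19×10^-4
Q = -0.965·0.001566·ln(1.355×10^-4) = 0.01346 m³/s
Check: V = 1.01 m/s, Re = 1.64×10^5, f = 0.01664, h_f = 8.32 m ≈ 8.35 m ✓

Q ≈ 13.5 L/s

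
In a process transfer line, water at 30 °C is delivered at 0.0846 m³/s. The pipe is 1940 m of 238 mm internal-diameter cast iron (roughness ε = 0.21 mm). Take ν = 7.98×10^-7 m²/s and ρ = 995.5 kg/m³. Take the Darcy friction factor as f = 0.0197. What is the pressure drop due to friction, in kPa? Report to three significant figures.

Δp ≈ 289 kPa

V = 4Q/(πD²) = 4·0.0846/(π·0.238²) = 1.902 m/s
h_f = f(L/D)V²/(2g) = 0.01970·(1940/0.238)·1.902²/(2·9.81) = 29.60 m
Δp = ρg·h_f = 995.5·9.81·29.60 = 289.0 kPa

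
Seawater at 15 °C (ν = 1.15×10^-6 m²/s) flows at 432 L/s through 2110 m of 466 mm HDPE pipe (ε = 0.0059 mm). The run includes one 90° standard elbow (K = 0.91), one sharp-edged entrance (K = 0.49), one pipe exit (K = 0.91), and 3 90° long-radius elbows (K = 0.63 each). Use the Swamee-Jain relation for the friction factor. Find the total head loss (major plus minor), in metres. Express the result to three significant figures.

V = 4Q/(πD²) = 2.533 m/s; V²/2g = 0.3270 m
Re = 1.03×10^6, ε/D = 1.27×10^-5 → f = 0.01187 (Swamee-Jain)
Major: h_f = f(L/D)·V²/2g = 0.01187·4528·0.3270 = 17.57 m
Minor: ΣK = 4.20; h_m = ΣK·V²/2g = 1.373 m
Total H_L = 17.57 + 1.373 = 18.95 m

H_L ≈ 18.9 m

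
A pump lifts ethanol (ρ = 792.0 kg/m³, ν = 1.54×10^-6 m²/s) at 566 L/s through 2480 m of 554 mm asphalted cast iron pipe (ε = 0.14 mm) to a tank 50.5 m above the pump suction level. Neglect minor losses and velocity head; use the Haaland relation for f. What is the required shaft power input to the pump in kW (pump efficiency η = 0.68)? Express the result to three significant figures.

P_shaft ≈ 451 kW

V = 4Q/(πD²) = 2.348 m/s; Re = 8.45×10^5; ε/D = 2.53×10^-4; f = 0.01527
h_f = f(L/D)V²/2g = 19.21 m
Total head H = z + h_f = 50.5 + 19.21 = 69.71 m
P_hyd = ρgQH = 792.0·9.81·0.566·69.71 = 306.6 kW
P_shaft = P_hyd/η = 306.6/0.68 = 450.8 kW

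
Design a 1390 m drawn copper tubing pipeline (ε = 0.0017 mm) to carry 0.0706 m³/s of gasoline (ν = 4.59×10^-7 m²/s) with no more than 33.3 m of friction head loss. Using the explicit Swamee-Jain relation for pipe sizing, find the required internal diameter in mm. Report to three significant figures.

D ≈ 184 mm

Swamee-Jain (Type III): D = 0.66·[ε^1.25·(LQ²/(gh_f))^4.75 + ν·Q^9.4·(L/(gh_f))^5.2]^0.04
LQ²/(gh_f) = 0.02121; L/(gh_f) = 4.255
Term 1 = ε^1.25·(…)^4.75 = 6.90×10^-16; Term 2 = ν·Q^9.4·(…)^5.2 = 1.29×10^-14
D = 0.66·(6.90×10^-16 + 1.29×10^-14)^0.04 = 0.1840 m = 184 mm
Check: V = 2.65 m/s, Re = 1.06×10^6, f = 0.01172, h_f = 31.8 m ≈ 33.3 m ✓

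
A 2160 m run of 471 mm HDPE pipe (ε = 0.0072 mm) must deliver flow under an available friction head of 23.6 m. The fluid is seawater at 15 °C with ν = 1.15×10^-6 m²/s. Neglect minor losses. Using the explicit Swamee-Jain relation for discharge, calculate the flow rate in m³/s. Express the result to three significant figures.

Swamee-Jain (Type II): Q = -0.965·√(gD⁵h_f/L)·ln[ε/(3.7D) + √(3.17ν²L/(gD³h_f))]
√(gD⁵h_f/L) = √(9.81·0.471⁵·23.6/2160) = 0.04984
ε/(3.7D) = 4.13×10^-6; √(3.17ν²L/(gD³h_f)) = 1.93×10^-5
Q = -0.965·0.04984·ln(2.348×10^-5) = 0.5127 m³/s
Check: V = 2.94 m/s, Re = 1.21×10^6, f = 0.01166, h_f = 23.6 m ≈ 23.6 m ✓

Q ≈ 0.513 m³/s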